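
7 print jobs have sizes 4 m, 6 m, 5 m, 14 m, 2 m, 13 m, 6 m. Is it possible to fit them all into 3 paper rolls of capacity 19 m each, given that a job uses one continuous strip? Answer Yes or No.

Yes

A valid assignment using 3 paper rolls:
  roll 1: 14 + 5 = 19
  roll 2: 13 + 6 = 19
  roll 3: 6 + 4 + 2 = 12
Every load is within 19 m, so 3 paper rolls suffice.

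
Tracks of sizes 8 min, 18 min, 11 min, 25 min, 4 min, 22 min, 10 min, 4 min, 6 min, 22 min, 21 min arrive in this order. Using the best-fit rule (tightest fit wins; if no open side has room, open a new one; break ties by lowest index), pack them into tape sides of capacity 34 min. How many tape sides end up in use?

  8 → side 1 (new)  [load 8/34]
  18 → side 1  [load 26/34]
  11 → side 2 (new)  [load 11/34]
  25 → side 3 (new)  [load 25/34]
  4 → side 1  [load 30/34]
  22 → side 2  [load 33/34]
  10 → side 4 (new)  [load 10/34]
  4 → side 1  [load 34/34]
  6 → side 3  [load 31/34]
  22 → side 4  [load 32/34]
  21 → side 5 (new)  [load 21/34]
5 tape sides opened.

5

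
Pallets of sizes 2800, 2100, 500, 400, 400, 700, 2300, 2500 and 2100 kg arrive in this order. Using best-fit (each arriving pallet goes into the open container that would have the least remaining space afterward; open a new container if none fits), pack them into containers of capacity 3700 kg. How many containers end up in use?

5

  2800 → container 1 (new)  [load 2800/3700]
  2100 → container 2 (new)  [load 2100/3700]
  500 → container 1  [load 3300/3700]
  400 → container 1  [load 3700/3700]
  400 → container 2  [load 2500/3700]
  700 → container 2  [load 3200/3700]
  2300 → container 3 (new)  [load 2300/3700]
  2500 → container 4 (new)  [load 2500/3700]
  2100 → container 5 (new)  [load 2100/3700]
5 containers opened.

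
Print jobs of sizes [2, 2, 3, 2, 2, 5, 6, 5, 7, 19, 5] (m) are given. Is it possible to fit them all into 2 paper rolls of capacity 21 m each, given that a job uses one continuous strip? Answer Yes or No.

No

Total = 58 m; ⌈58/21⌉ = 3.
At least 3 paper rolls are required, but only 2 are allowed.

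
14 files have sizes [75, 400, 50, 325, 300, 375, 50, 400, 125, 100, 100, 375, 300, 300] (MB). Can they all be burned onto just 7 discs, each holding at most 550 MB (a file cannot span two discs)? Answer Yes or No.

Total = 3275 MB; ⌈3275/550⌉ = 6.
8 files each exceed half the capacity and cannot share a disc, forcing at least 8 discs.
At least 8 discs are required, but only 7 are allowed.

No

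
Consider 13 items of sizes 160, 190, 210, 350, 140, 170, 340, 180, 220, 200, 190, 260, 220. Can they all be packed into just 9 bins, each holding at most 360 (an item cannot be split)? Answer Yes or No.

Total = 2830; ⌈2830/360⌉ = 8.
9 items each exceed half the capacity and cannot share a bin, forcing at least 9 bins.
The bound of 9 does not rule out 9, but exhaustive search shows no assignment into 9 bins of capacity 360 exists — the minimum is 10.

No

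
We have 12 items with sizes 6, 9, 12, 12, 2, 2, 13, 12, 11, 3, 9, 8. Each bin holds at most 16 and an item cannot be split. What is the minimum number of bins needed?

8

Total = 13 + 12 + 12 + 12 + 11 + 9 + 9 + 8 + 6 + 3 + 2 + 2 = 99.
Lower bound: ⌈99/16⌉ = 7 bins.
A packing using 8 bins:
  bin 1: 13 + 3 = 16
  bin 2: 12 + 2 + 2 = 16
  bin 3: 12 = 12
  bin 4: 12 = 12
  bin 5: 11 = 11
  bin 6: 9 + 6 = 15
  bin 7: 9 = 9
  bin 8: 8 = 8
No arrangement into 7 bins stays within capacity, so 8 is optimal.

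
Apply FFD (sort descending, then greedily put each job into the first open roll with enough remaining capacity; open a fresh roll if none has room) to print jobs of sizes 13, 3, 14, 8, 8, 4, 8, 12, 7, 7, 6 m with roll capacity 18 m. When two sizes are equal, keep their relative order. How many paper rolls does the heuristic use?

6

Sorted descending: 14, 13, 12, 8, 8, 8, 7, 7, 6, 4, 3.
  14 → roll 1 (new)  [load 14/18]
  13 → roll 2 (new)  [load 13/18]
  12 → roll 3 (new)  [load 12/18]
  8 → roll 4 (new)  [load 8/18]
  8 → roll 4  [load 16/18]
  8 → roll 5 (new)  [load 8/18]
  7 → roll 5  [load 15/18]
  7 → roll 6 (new)  [load 7/18]
  6 → roll 3  [load 18/18]
  4 → roll 1  [load 18/18]
  3 → roll 2  [load 16/18]
6 paper rolls opened.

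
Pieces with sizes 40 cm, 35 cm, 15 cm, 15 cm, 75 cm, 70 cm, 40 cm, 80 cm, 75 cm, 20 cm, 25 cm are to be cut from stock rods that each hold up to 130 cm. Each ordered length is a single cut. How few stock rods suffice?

Total = 80 + 75 + 75 + 70 + 40 + 40 + 35 + 25 + 20 + 15 + 15 = 490 cm.
Lower bound: ⌈490/130⌉ = 4 stock rods.
A packing using 4 stock rods:
  stock rod 1: 80 + 40 = 120
  stock rod 2: 75 + 40 + 15 = 130
  stock rod 3: 75 + 35 + 20 = 130
  stock rod 4: 70 + 25 + 15 = 110
This matches the lower bound, so 4 is optimal.

4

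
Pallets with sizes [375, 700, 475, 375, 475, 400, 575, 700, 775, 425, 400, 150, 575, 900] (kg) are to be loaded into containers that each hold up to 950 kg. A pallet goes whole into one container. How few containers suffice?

9

Total = 900 + 775 + 700 + 700 + 575 + 575 + 475 + 475 + 425 + 400 + 400 + 375 + 375 + 150 = 7300 kg.
Lower bound: ⌈7300/950⌉ = 8 containers.
A packing using 9 containers:
  container 1: 900 = 900
  container 2: 775 + 150 = 925
  container 3: 700 = 700
  container 4: 700 = 700
  container 5: 575 + 375 = 950
  container 6: 575 + 375 = 950
  container 7: 475 + 475 = 950
  container 8: 425 + 400 = 825
  container 9: 400 = 400
No arrangement into 8 containers stays within capacity, so 9 is optimal.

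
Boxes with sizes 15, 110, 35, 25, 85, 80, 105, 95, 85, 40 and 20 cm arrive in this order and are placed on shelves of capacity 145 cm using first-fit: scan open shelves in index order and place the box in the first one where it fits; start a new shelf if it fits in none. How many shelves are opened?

6

  15 → shelf 1 (new)  [load 15/145]
  110 → shelf 1  [load 125/145]
  35 → shelf 2 (new)  [load 35/145]
  25 → shelf 2  [load 60/145]
  85 → shelf 2  [load 145/145]
  80 → shelf 3 (new)  [load 80/145]
  105 → shelf 4 (new)  [load 105/145]
  95 → shelf 5 (new)  [load 95/145]
  85 → shelf 6 (new)  [load 85/145]
  40 → shelf 3  [load 120/145]
  20 → shelf 1  [load 145/145]
6 shelves opened.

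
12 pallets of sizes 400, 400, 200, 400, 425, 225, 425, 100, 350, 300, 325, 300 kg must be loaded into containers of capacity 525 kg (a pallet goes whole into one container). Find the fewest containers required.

9

Total = 425 + 425 + 400 + 400 + 400 + 350 + 325 + 300 + 300 + 225 + 200 + 100 = 3850 kg.
Lower bound: ⌈3850/525⌉ = 8 containers.
Also, 9 pallets each exceed 525/2 kg, and no two of those can share a container, so at least 9 containers are needed.
A packing using 9 containers:
  container 1: 425 + 100 = 525
  container 2: 425 = 425
  container 3: 400 = 400
  container 4: 400 = 400
  container 5: 400 = 400
  container 6: 350 = 350
  container 7: 325 + 200 = 525
  container 8: 300 + 225 = 525
  container 9: 300 = 300
This matches the lower bound, so 9 is optimal.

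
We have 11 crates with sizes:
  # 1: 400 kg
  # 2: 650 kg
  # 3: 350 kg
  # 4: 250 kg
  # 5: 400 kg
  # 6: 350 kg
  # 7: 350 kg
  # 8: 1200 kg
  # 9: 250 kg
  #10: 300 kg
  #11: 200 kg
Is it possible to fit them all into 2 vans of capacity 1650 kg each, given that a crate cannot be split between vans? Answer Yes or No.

Total = 4700 kg; ⌈4700/1650⌉ = 3.
At least 3 vans are required, but only 2 are allowed.

No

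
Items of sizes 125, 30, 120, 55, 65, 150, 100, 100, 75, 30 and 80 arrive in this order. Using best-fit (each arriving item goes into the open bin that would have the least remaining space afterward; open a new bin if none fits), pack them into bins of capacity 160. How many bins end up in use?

  125 → bin 1 (new)  [load 125/160]
  30 → bin 1  [load 155/160]
  120 → bin 2 (new)  [load 120/160]
  55 → bin 3 (new)  [load 55/160]
  65 → bin 3  [load 120/160]
  150 → bin 4 (new)  [load 150/160]
  100 → bin 5 (new)  [load 100/160]
  100 → bin 6 (new)  [load 100/160]
  75 → bin 7 (new)  [load 75/160]
  30 → bin 2  [load 150/160]
  80 → bin 7  [load 155/160]
7 bins opened.

7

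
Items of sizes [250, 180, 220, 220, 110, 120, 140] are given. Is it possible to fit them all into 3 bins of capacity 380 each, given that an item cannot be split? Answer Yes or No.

Total = 1240; ⌈1240/380⌉ = 4.
At least 4 bins are required, but only 3 are allowed.

No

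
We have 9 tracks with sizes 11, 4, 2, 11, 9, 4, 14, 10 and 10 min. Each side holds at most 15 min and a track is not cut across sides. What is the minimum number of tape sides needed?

6

Total = 14 + 11 + 11 + 10 + 10 + 9 + 4 + 4 + 2 = 75 min.
Lower bound: ⌈75/15⌉ = 5 tape sides.
Also, 6 tracks each exceed 15/2 min, and no two of those can share a side, so at least 6 tape sides are needed.
A packing using 6 tape sides:
  side 1: 14 = 14
  side 2: 11 + 4 = 15
  side 3: 11 + 4 = 15
  side 4: 10 + 2 = 12
  side 5: 10 = 10
  side 6: 9 = 9
This matches the lower bound, so 6 is optimal.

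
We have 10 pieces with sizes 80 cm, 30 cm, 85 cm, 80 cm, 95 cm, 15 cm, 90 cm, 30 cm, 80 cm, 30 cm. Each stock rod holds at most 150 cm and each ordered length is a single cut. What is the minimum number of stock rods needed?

Total = 95 + 90 + 85 + 80 + 80 + 80 + 30 + 30 + 30 + 15 = 615 cm.
Lower bound: ⌈615/150⌉ = 5 stock rods.
Also, 6 pieces each exceed 75 cm, and no two of those can share a stock rod, so at least 6 stock rods are needed.
A packing using 6 stock rods:
  stock rod 1: 95 + 30 + 15 = 140
  stock rod 2: 90 + 30 + 30 = 150
  stock rod 3: 85 = 85
  stock rod 4: 80 = 80
  stock rod 5: 80 = 80
  stock rod 6: 80 = 80
This matches the lower bound, so 6 is optimal.

6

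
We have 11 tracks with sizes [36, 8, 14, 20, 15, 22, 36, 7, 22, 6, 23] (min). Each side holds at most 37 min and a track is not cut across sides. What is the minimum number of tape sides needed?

6

Total = 36 + 36 + 23 + 22 + 22 + 20 + 15 + 14 + 8 + 7 + 6 = 209 min.
Lower bound: ⌈209/37⌉ = 6 tape sides.
A packing using 6 tape sides:
  side 1: 36 = 36
  side 2: 36 = 36
  side 3: 23 + 14 = 37
  side 4: 22 + 15 = 37
  side 5: 22 + 8 + 7 = 37
  side 6: 20 + 6 = 26
This matches the lower bound, so 6 is optimal.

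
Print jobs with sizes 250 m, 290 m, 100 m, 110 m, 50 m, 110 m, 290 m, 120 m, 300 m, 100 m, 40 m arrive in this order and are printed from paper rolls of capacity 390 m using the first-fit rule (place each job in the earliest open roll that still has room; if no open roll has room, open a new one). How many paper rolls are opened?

5

  250 → roll 1 (new)  [load 250/390]
  290 → roll 2 (new)  [load 290/390]
  100 → roll 1  [load 350/390]
  110 → roll 3 (new)  [load 110/390]
  50 → roll 2  [load 340/390]
  110 → roll 3  [load 220/390]
  290 → roll 4 (new)  [load 290/390]
  120 → roll 3  [load 340/390]
  300 → roll 5 (new)  [load 300/390]
  100 → roll 4  [load 390/390]
  40 → roll 1  [load 390/390]
5 paper rolls opened.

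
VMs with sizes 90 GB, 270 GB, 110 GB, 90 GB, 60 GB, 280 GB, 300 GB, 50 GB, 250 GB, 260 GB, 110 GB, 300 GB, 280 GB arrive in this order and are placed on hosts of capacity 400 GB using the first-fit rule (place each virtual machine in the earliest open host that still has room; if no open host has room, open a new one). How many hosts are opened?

8

  90 → host 1 (new)  [load 90/400]
  270 → host 1  [load 360/400]
  110 → host 2 (new)  [load 110/400]
  90 → host 2  [load 200/400]
  60 → host 2  [load 260/400]
  280 → host 3 (new)  [load 280/400]
  300 → host 4 (new)  [load 300/400]
  50 → host 2  [load 310/400]
  250 → host 5 (new)  [load 250/400]
  260 → host 6 (new)  [load 260/400]
  110 → host 3  [load 390/400]
  300 → host 7 (new)  [load 300/400]
  280 → host 8 (new)  [load 280/400]
8 hosts opened.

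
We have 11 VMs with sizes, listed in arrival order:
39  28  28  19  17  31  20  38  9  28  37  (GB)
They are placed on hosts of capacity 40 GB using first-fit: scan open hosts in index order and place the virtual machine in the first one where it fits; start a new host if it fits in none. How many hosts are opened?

9

  39 → host 1 (new)  [load 39/40]
  28 → host 2 (new)  [load 28/40]
  28 → host 3 (new)  [load 28/40]
  19 → host 4 (new)  [load 19/40]
  17 → host 4  [load 36/40]
  31 → host 5 (new)  [load 31/40]
  20 → host 6 (new)  [load 20/40]
  38 → host 7 (new)  [load 38/40]
  9 → host 2  [load 37/40]
  28 → host 8 (new)  [load 28/40]
  37 → host 9 (new)  [load 37/40]
9 hosts opened.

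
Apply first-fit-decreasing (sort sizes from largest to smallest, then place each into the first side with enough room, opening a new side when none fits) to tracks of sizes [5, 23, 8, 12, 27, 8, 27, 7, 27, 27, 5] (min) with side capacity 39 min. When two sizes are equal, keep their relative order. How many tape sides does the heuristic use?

5

Sorted descending: 27, 27, 27, 27, 23, 12, 8, 8, 7, 5, 5.
  27 → side 1 (new)  [load 27/39]
  27 → side 2 (new)  [load 27/39]
  27 → side 3 (new)  [load 27/39]
  27 → side 4 (new)  [load 27/39]
  23 → side 5 (new)  [load 23/39]
  12 → side 1  [load 39/39]
  8 → side 2  [load 35/39]
  8 → side 3  [load 35/39]
  7 → side 4  [load 34/39]
  5 → side 4  [load 39/39]
  5 → side 5  [load 28/39]
5 tape sides opened.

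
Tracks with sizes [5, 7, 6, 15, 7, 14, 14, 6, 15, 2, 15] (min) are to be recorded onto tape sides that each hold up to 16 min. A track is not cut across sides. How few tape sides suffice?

8

Total = 15 + 15 + 15 + 14 + 14 + 7 + 7 + 6 + 6 + 5 + 2 = 106 min.
Lower bound: ⌈106/16⌉ = 7 tape sides.
A packing using 8 tape sides:
  side 1: 15 = 15
  side 2: 15 = 15
  side 3: 15 = 15
  side 4: 14 + 2 = 16
  side 5: 14 = 14
  side 6: 7 + 7 = 14
  side 7: 6 + 6 = 12
  side 8: 5 = 5
No arrangement into 7 tape sides stays within capacity, so 8 is optimal.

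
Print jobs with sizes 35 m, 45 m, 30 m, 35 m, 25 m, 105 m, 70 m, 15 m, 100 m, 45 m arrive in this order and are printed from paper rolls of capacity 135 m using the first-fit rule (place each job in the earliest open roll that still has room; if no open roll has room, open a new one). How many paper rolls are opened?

5

  35 → roll 1 (new)  [load 35/135]
  45 → roll 1  [load 80/135]
  30 → roll 1  [load 110/135]
  35 → roll 2 (new)  [load 35/135]
  25 → roll 1  [load 135/135]
  105 → roll 3 (new)  [load 105/135]
  70 → roll 2  [load 105/135]
  15 → roll 2  [load 120/135]
  100 → roll 4 (new)  [load 100/135]
  45 → roll 5 (new)  [load 45/135]
5 paper rolls opened.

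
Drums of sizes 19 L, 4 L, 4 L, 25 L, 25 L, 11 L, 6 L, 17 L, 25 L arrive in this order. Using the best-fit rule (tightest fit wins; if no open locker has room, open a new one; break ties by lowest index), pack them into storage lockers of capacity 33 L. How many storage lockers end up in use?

5

  19 → locker 1 (new)  [load 19/33]
  4 → locker 1  [load 23/33]
  4 → locker 1  [load 27/33]
  25 → locker 2 (new)  [load 25/33]
  25 → locker 3 (new)  [load 25/33]
  11 → locker 4 (new)  [load 11/33]
  6 → locker 1  [load 33/33]
  17 → locker 4  [load 28/33]
  25 → locker 5 (new)  [load 25/33]
5 storage lockers opened.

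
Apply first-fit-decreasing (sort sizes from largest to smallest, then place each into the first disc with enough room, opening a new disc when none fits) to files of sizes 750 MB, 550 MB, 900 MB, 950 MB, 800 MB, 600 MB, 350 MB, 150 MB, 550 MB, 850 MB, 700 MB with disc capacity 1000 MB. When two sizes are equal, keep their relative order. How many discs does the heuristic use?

9

Sorted descending: 950, 900, 850, 800, 750, 700, 600, 550, 550, 350, 150.
  950 → disc 1 (new)  [load 950/1000]
  900 → disc 2 (new)  [load 900/1000]
  850 → disc 3 (new)  [load 850/1000]
  800 → disc 4 (new)  [load 800/1000]
  750 → disc 5 (new)  [load 750/1000]
  700 → disc 6 (new)  [load 700/1000]
  600 → disc 7 (new)  [load 600/1000]
  550 → disc 8 (new)  [load 550/1000]
  550 → disc 9 (new)  [load 550/1000]
  350 → disc 7  [load 950/1000]
  150 → disc 3  [load 1000/1000]
9 discs opened.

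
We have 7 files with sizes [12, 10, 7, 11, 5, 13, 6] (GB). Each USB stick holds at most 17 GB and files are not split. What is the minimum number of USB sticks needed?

4

Total = 13 + 12 + 11 + 10 + 7 + 6 + 5 = 64 GB.
Lower bound: ⌈64/17⌉ = 4 USB sticks.
A packing using 4 USB sticks:
  USB stick 1: 13 = 13
  USB stick 2: 12 + 5 = 17
  USB stick 3: 11 + 6 = 17
  USB stick 4: 10 + 7 = 17
This matches the lower bound, so 4 is optimal.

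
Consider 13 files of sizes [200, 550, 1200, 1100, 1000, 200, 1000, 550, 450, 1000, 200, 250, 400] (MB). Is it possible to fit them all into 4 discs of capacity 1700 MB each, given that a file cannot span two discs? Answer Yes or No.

Total = 8100 MB; ⌈8100/1700⌉ = 5.
At least 5 discs are required, but only 4 are allowed.

No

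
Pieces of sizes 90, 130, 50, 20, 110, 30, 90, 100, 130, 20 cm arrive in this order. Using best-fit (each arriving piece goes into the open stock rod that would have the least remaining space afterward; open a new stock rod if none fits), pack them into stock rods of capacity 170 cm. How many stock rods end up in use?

6

  90 → stock rod 1 (new)  [load 90/170]
  130 → stock rod 2 (new)  [load 130/170]
  50 → stock rod 1  [load 140/170]
  20 → stock rod 1  [load 160/170]
  110 → stock rod 3 (new)  [load 110/170]
  30 → stock rod 2  [load 160/170]
  90 → stock rod 4 (new)  [load 90/170]
  100 → stock rod 5 (new)  [load 100/170]
  130 → stock rod 6 (new)  [load 130/170]
  20 → stock rod 6  [load 150/170]
6 stock rods opened.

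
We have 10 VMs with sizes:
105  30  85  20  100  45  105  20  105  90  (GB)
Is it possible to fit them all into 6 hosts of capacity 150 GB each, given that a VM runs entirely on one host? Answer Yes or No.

A valid assignment using 6 hosts:
  host 1: 105 + 45 = 150
  host 2: 105 + 30 = 135
  host 3: 105 + 20 + 20 = 145
  host 4: 100 = 100
  host 5: 90 = 90
  host 6: 85 = 85
Every load is within 150 GB, so 6 hosts suffice.

Yes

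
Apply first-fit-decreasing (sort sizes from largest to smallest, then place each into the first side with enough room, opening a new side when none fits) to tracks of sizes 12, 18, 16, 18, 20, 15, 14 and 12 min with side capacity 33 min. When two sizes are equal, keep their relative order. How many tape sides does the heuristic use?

Sorted descending: 20, 18, 18, 16, 15, 14, 12, 12.
  20 → side 1 (new)  [load 20/33]
  18 → side 2 (new)  [load 18/33]
  18 → side 3 (new)  [load 18/33]
  16 → side 4 (new)  [load 16/33]
  15 → side 2  [load 33/33]
  14 → side 3  [load 32/33]
  12 → side 1  [load 32/33]
  12 → side 4  [load 28/33]
4 tape sides opened.

4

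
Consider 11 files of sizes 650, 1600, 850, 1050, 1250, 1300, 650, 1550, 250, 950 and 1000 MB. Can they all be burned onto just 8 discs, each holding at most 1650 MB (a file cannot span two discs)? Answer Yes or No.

A valid assignment using 8 discs:
  disc 1: 1600 = 1600
  disc 2: 1550 = 1550
  disc 3: 1300 + 250 = 1550
  disc 4: 1250 = 1250
  disc 5: 1050 = 1050
  disc 6: 1000 + 650 = 1650
  disc 7: 950 + 650 = 1600
  disc 8: 850 = 850
Every load is within 1650 MB, so 8 discs suffice.

Yes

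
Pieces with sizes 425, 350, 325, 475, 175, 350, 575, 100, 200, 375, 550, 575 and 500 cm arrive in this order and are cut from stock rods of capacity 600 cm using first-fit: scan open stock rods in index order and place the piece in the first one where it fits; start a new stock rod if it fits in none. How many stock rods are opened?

  425 → stock rod 1 (new)  [load 425/600]
  350 → stock rod 2 (new)  [load 350/600]
  325 → stock rod 3 (new)  [load 325/600]
  475 → stock rod 4 (new)  [load 475/600]
  175 → stock rod 1  [load 600/600]
  350 → stock rod 5 (new)  [load 350/600]
  575 → stock rod 6 (new)  [load 575/600]
  100 → stock rod 2  [load 450/600]
  200 → stock rod 3  [load 525/600]
  375 → stock rod 7 (new)  [load 375/600]
  550 → stock rod 8 (new)  [load 550/600]
  575 → stock rod 9 (new)  [load 575/600]
  500 → stock rod 10 (new)  [load 500/600]
10 stock rods opened.

10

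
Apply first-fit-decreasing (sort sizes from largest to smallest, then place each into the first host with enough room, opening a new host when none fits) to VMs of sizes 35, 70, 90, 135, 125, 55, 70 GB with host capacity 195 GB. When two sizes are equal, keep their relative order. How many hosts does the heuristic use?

3

Sorted descending: 135, 125, 90, 70, 70, 55, 35.
  135 → host 1 (new)  [load 135/195]
  125 → host 2 (new)  [load 125/195]
  90 → host 3 (new)  [load 90/195]
  70 → host 2  [load 195/195]
  70 → host 3  [load 160/195]
  55 → host 1  [load 190/195]
  35 → host 3  [load 195/195]
3 hosts opened.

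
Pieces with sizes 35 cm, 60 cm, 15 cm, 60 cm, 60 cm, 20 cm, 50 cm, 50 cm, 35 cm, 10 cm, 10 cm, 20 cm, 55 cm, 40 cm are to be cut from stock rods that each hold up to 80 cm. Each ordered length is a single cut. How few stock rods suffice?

8

Total = 60 + 60 + 60 + 55 + 50 + 50 + 40 + 35 + 35 + 20 + 20 + 15 + 10 + 10 = 520 cm.
Lower bound: ⌈520/80⌉ = 7 stock rods.
A packing using 8 stock rods:
  stock rod 1: 60 + 20 = 80
  stock rod 2: 60 + 20 = 80
  stock rod 3: 60 + 15 = 75
  stock rod 4: 55 + 10 + 10 = 75
  stock rod 5: 50 = 50
  stock rod 6: 50 = 50
  stock rod 7: 40 + 35 = 75
  stock rod 8: 35 = 35
No arrangement into 7 stock rods stays within capacity, so 8 is optimal.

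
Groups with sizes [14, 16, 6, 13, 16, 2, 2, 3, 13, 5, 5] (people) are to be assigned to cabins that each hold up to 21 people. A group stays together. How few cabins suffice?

5

Total = 16 + 16 + 14 + 13 + 13 + 6 + 5 + 5 + 3 + 2 + 2 = 95 people.
Lower bound: ⌈95/21⌉ = 5 cabins.
A packing using 5 cabins:
  cabin 1: 16 + 5 = 21
  cabin 2: 16 + 5 = 21
  cabin 3: 14 + 6 = 20
  cabin 4: 13 + 3 + 2 + 2 = 20
  cabin 5: 13 = 13
This matches the lower bound, so 5 is optimal.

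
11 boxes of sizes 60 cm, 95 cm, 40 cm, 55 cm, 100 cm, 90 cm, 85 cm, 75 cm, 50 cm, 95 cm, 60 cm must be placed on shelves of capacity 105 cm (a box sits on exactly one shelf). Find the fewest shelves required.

Total = 100 + 95 + 95 + 90 + 85 + 75 + 60 + 60 + 55 + 50 + 40 = 805 cm.
Lower bound: ⌈805/105⌉ = 8 shelves.
Also, 9 boxes each exceed 105/2 cm, and no two of those can share a shelf, so at least 9 shelves are needed.
A packing using 9 shelves:
  shelf 1: 100 = 100
  shelf 2: 95 = 95
  shelf 3: 95 = 95
  shelf 4: 90 = 90
  shelf 5: 85 = 85
  shelf 6: 75 = 75
  shelf 7: 60 + 40 = 100
  shelf 8: 60 = 60
  shelf 9: 55 + 50 = 105
This matches the lower bound, so 9 is optimal.

9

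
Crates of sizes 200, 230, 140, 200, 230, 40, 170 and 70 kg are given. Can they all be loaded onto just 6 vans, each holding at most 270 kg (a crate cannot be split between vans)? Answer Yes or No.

Yes

A valid assignment using 6 vans:
  van 1: 230 + 40 = 270
  van 2: 230 = 230
  van 3: 200 + 70 = 270
  van 4: 200 = 200
  van 5: 170 = 170
  van 6: 140 = 140
Every load is within 270 kg, so 6 vans suffice.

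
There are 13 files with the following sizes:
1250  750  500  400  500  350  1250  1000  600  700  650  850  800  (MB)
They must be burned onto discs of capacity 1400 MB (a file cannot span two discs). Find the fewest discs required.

8

Total = 1250 + 1250 + 1000 + 850 + 800 + 750 + 700 + 650 + 600 + 500 + 500 + 400 + 350 = 9600 MB.
Lower bound: ⌈9600/1400⌉ = 7 discs.
A packing using 8 discs:
  disc 1: 1250 = 1250
  disc 2: 1250 = 1250
  disc 3: 1000 + 400 = 1400
  disc 4: 850 + 500 = 1350
  disc 5: 800 + 600 = 1400
  disc 6: 750 + 650 = 1400
  disc 7: 700 + 500 = 1200
  disc 8: 350 = 350
No arrangement into 7 discs stays within capacity, so 8 is optimal.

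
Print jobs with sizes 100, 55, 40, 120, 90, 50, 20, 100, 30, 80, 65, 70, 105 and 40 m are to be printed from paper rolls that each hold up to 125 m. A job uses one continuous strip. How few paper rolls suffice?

Total = 120 + 105 + 100 + 100 + 90 + 80 + 70 + 65 + 55 + 50 + 40 + 40 + 30 + 20 = 965 m.
Lower bound: ⌈965/125⌉ = 8 paper rolls.
A packing using 9 paper rolls:
  roll 1: 120 = 120
  roll 2: 105 + 20 = 125
  roll 3: 100 = 100
  roll 4: 100 = 100
  roll 5: 90 + 30 = 120
  roll 6: 80 + 40 = 120
  roll 7: 70 + 55 = 125
  roll 8: 65 + 50 = 115
  roll 9: 40 = 40
No arrangement into 8 paper rolls stays within capacity, so 9 is optimal.

9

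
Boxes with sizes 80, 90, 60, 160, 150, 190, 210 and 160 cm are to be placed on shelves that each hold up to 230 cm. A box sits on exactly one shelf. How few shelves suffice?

6

Total = 210 + 190 + 160 + 160 + 150 + 90 + 80 + 60 = 1100 cm.
Lower bound: ⌈1100/230⌉ = 5 shelves.
A packing using 6 shelves:
  shelf 1: 210 = 210
  shelf 2: 190 = 190
  shelf 3: 160 + 60 = 220
  shelf 4: 160 = 160
  shelf 5: 150 + 80 = 230
  shelf 6: 90 = 90
No arrangement into 5 shelves stays within capacity, so 6 is optimal.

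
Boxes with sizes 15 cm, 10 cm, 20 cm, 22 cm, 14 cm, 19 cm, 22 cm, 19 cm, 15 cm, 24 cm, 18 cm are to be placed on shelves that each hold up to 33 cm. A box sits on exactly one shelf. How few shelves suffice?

8

Total = 24 + 22 + 22 + 20 + 19 + 19 + 18 + 15 + 15 + 14 + 10 = 198 cm.
Lower bound: ⌈198/33⌉ = 6 shelves.
Also, 7 boxes each exceed 33/2 cm, and no two of those can share a shelf, so at least 7 shelves are needed.
A packing using 8 shelves:
  shelf 1: 24 = 24
  shelf 2: 22 + 10 = 32
  shelf 3: 22 = 22
  shelf 4: 20 = 20
  shelf 5: 19 + 14 = 33
  shelf 6: 19 = 19
  shelf 7: 18 + 15 = 33
  shelf 8: 15 = 15
No arrangement into 7 shelves stays within capacity, so 8 is optimal.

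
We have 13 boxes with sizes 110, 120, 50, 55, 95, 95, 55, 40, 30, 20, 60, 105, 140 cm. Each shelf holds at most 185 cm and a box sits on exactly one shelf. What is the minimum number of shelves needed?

Total = 140 + 120 + 110 + 105 + 95 + 95 + 60 + 55 + 55 + 50 + 40 + 30 + 20 = 975 cm.
Lower bound: ⌈975/185⌉ = 6 shelves.
A packing using 6 shelves:
  shelf 1: 140 + 40 = 180
  shelf 2: 120 + 60 = 180
  shelf 3: 110 + 55 + 20 = 185
  shelf 4: 105 + 55 = 160
  shelf 5: 95 + 50 + 30 = 175
  shelf 6: 95 = 95
This matches the lower bound, so 6 is optimal.

6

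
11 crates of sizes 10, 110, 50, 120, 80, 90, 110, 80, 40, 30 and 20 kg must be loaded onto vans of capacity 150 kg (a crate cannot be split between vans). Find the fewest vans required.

Total = 120 + 110 + 110 + 90 + 80 + 80 + 50 + 40 + 30 + 20 + 10 = 740 kg.
Lower bound: ⌈740/150⌉ = 5 vans.
Also, 6 crates each exceed 75 kg, and no two of those can share a van, so at least 6 vans are needed.
A packing using 6 vans:
  van 1: 120 + 30 = 150
  van 2: 110 + 40 = 150
  van 3: 110 + 20 + 10 = 140
  van 4: 90 + 50 = 140
  van 5: 80 = 80
  van 6: 80 = 80
This matches the lower bound, so 6 is optimal.

6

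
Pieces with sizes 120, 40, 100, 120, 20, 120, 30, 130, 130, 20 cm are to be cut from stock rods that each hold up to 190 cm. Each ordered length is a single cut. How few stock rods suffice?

Total = 130 + 130 + 120 + 120 + 120 + 100 + 40 + 30 + 20 + 20 = 830 cm.
Lower bound: ⌈830/190⌉ = 5 stock rods.
Also, 6 pieces each exceed 95 cm, and no two of those can share a stock rod, so at least 6 stock rods are needed.
A packing using 6 stock rods:
  stock rod 1: 130 + 40 + 20 = 190
  stock rod 2: 130 + 30 + 20 = 180
  stock rod 3: 120 = 120
  stock rod 4: 120 = 120
  stock rod 5: 120 = 120
  stock rod 6: 100 = 100
This matches the lower bound, so 6 is optimal.

6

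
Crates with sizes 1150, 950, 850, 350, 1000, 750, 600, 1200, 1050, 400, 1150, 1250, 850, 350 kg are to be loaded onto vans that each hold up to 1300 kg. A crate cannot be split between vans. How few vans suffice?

Total = 1250 + 1200 + 1150 + 1150 + 1050 + 1000 + 950 + 850 + 850 + 750 + 600 + 400 + 350 + 350 = 11900 kg.
Lower bound: ⌈11900/1300⌉ = 10 vans.
A packing using 11 vans:
  van 1: 1250 = 1250
  van 2: 1200 = 1200
  van 3: 1150 = 1150
  van 4: 1150 = 1150
  van 5: 1050 = 1050
  van 6: 1000 = 1000
  van 7: 950 + 350 = 1300
  van 8: 850 + 400 = 1250
  van 9: 850 + 350 = 1200
  van 10: 750 = 750
  van 11: 600 = 600
No arrangement into 10 vans stays within capacity, so 11 is optimal.

11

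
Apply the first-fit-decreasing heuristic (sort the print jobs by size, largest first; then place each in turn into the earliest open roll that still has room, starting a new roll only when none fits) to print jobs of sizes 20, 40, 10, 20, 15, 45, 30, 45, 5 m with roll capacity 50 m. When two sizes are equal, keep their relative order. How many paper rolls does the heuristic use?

Sorted descending: 45, 45, 40, 30, 20, 20, 15, 10, 5.
  45 → roll 1 (new)  [load 45/50]
  45 → roll 2 (new)  [load 45/50]
  40 → roll 3 (new)  [load 40/50]
  30 → roll 4 (new)  [load 30/50]
  20 → roll 4  [load 50/50]
  20 → roll 5 (new)  [load 20/50]
  15 → roll 5  [load 35/50]
  10 → roll 3  [load 50/50]
  5 → roll 1  [load 50/50]
5 paper rolls opened.

5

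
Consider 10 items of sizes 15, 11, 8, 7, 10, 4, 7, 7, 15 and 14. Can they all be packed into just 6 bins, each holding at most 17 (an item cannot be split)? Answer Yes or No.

No

Total = 98; ⌈98/17⌉ = 6.
The bound of 6 does not rule out 6, but exhaustive search shows no assignment into 6 bins of capacity 17 exists — the minimum is 7.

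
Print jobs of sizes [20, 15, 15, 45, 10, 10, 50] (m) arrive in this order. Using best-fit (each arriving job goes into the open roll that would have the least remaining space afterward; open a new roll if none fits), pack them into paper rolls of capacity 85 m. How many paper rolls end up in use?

  20 → roll 1 (new)  [load 20/85]
  15 → roll 1  [load 35/85]
  15 → roll 1  [load 50/85]
  45 → roll 2 (new)  [load 45/85]
  10 → roll 1  [load 60/85]
  10 → roll 1  [load 70/85]
  50 → roll 3 (new)  [load 50/85]
3 paper rolls opened.

3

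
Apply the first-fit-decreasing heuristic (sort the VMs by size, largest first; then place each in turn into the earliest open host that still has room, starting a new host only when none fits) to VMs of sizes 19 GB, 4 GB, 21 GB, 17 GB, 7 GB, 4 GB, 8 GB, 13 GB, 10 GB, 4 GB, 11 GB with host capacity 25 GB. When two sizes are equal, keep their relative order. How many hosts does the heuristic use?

Sorted descending: 21, 19, 17, 13, 11, 10, 8, 7, 4, 4, 4.
  21 → host 1 (new)  [load 21/25]
  19 → host 2 (new)  [load 19/25]
  17 → host 3 (new)  [load 17/25]
  13 → host 4 (new)  [load 13/25]
  11 → host 4  [load 24/25]
  10 → host 5 (new)  [load 10/25]
  8 → host 3  [load 25/25]
  7 → host 5  [load 17/25]
  4 → host 1  [load 25/25]
  4 → host 2  [load 23/25]
  4 → host 5  [load 21/25]
5 hosts opened.

5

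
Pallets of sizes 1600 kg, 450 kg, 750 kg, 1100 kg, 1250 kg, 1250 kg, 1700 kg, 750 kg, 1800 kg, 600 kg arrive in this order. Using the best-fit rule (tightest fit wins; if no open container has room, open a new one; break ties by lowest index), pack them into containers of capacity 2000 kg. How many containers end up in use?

  1600 → container 1 (new)  [load 1600/2000]
  450 → container 2 (new)  [load 450/2000]
  750 → container 2  [load 1200/2000]
  1100 → container 3 (new)  [load 1100/2000]
  1250 → container 4 (new)  [load 1250/2000]
  1250 → container 5 (new)  [load 1250/2000]
  1700 → container 6 (new)  [load 1700/2000]
  750 → container 4  [load 2000/2000]
  1800 → container 7 (new)  [load 1800/2000]
  600 → container 5  [load 1850/2000]
7 containers opened.

7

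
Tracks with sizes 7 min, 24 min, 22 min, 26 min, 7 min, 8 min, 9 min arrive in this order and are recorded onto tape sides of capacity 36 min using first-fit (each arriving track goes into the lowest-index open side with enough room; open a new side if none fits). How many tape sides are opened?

  7 → side 1 (new)  [load 7/36]
  24 → side 1  [load 31/36]
  22 → side 2 (new)  [load 22/36]
  26 → side 3 (new)  [load 26/36]
  7 → side 2  [load 29/36]
  8 → side 3  [load 34/36]
  9 → side 4 (new)  [load 9/36]
4 tape sides opened.

4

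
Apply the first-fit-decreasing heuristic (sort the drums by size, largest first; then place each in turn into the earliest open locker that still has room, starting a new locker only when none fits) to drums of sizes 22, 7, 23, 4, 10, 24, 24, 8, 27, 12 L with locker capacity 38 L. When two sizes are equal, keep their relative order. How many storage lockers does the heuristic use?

Sorted descending: 27, 24, 24, 23, 22, 12, 10, 8, 7, 4.
  27 → locker 1 (new)  [load 27/38]
  24 → locker 2 (new)  [load 24/38]
  24 → locker 3 (new)  [load 24/38]
  23 → locker 4 (new)  [load 23/38]
  22 → locker 5 (new)  [load 22/38]
  12 → locker 2  [load 36/38]
  10 → locker 1  [load 37/38]
  8 → locker 3  [load 32/38]
  7 → locker 4  [load 30/38]
  4 → locker 3  [load 36/38]
5 storage lockers opened.

5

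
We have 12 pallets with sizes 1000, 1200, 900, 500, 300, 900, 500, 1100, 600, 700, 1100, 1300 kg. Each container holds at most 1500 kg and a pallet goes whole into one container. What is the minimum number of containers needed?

8

Total = 1300 + 1200 + 1100 + 1100 + 1000 + 900 + 900 + 700 + 600 + 500 + 500 + 300 = 10100 kg.
Lower bound: ⌈10100/1500⌉ = 7 containers.
A packing using 8 containers:
  container 1: 1300 = 1300
  container 2: 1200 + 300 = 1500
  container 3: 1100 = 1100
  container 4: 1100 = 1100
  container 5: 1000 + 500 = 1500
  container 6: 900 + 600 = 1500
  container 7: 900 + 500 = 1400
  container 8: 700 = 700
No arrangement into 7 containers stays within capacity, so 8 is optimal.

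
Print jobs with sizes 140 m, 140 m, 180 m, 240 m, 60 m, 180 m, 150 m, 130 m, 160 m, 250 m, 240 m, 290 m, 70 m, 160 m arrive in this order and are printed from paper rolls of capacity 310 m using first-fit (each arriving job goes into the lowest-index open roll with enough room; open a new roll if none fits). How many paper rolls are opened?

9

  140 → roll 1 (new)  [load 140/310]
  140 → roll 1  [load 280/310]
  180 → roll 2 (new)  [load 180/310]
  240 → roll 3 (new)  [load 240/310]
  60 → roll 2  [load 240/310]
  180 → roll 4 (new)  [load 180/310]
  150 → roll 5 (new)  [load 150/310]
  130 → roll 4  [load 310/310]
  160 → roll 5  [load 310/310]
  250 → roll 6 (new)  [load 250/310]
  240 → roll 7 (new)  [load 240/310]
  290 → roll 8 (new)  [load 290/310]
  70 → roll 2  [load 310/310]
  160 → roll 9 (new)  [load 160/310]
9 paper rolls opened.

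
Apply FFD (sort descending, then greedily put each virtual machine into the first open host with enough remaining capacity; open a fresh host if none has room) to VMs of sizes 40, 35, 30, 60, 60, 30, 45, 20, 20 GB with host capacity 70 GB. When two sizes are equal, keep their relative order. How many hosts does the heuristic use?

Sorted descending: 60, 60, 45, 40, 35, 30, 30, 20, 20.
  60 → host 1 (new)  [load 60/70]
  60 → host 2 (new)  [load 60/70]
  45 → host 3 (new)  [load 45/70]
  40 → host 4 (new)  [load 40/70]
  35 → host 5 (new)  [load 35/70]
  30 → host 4  [load 70/70]
  30 → host 5  [load 65/70]
  20 → host 3  [load 65/70]
  20 → host 6 (new)  [load 20/70]
6 hosts opened.

6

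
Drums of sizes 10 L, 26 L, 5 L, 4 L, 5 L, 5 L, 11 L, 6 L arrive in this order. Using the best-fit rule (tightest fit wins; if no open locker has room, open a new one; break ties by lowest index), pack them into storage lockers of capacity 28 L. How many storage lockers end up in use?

3

  10 → locker 1 (new)  [load 10/28]
  26 → locker 2 (new)  [load 26/28]
  5 → locker 1  [load 15/28]
  4 → locker 1  [load 19/28]
  5 → locker 1  [load 24/28]
  5 → locker 3 (new)  [load 5/28]
  11 → locker 3  [load 16/28]
  6 → locker 3  [load 22/28]
3 storage lockers opened.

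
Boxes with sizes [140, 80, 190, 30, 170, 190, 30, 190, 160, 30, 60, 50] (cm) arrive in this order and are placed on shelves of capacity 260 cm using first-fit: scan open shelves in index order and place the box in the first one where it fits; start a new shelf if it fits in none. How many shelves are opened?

6

  140 → shelf 1 (new)  [load 140/260]
  80 → shelf 1  [load 220/260]
  190 → shelf 2 (new)  [load 190/260]
  30 → shelf 1  [load 250/260]
  170 → shelf 3 (new)  [load 170/260]
  190 → shelf 4 (new)  [load 190/260]
  30 → shelf 2  [load 220/260]
  190 → shelf 5 (new)  [load 190/260]
  160 → shelf 6 (new)  [load 160/260]
  30 → shelf 2  [load 250/260]
  60 → shelf 3  [load 230/260]
  50 → shelf 4  [load 240/260]
6 shelves opened.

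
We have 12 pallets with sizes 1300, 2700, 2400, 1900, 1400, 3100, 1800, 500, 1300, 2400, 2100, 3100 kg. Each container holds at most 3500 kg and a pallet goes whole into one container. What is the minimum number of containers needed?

Total = 3100 + 3100 + 2700 + 2400 + 2400 + 2100 + 1900 + 1800 + 1400 + 1300 + 1300 + 500 = 24000 kg.
Lower bound: ⌈24000/3500⌉ = 7 containers.
Also, 8 pallets each exceed 1750 kg, and no two of those can share a container, so at least 8 containers are needed.
A packing using 8 containers:
  container 1: 3100 = 3100
  container 2: 3100 = 3100
  container 3: 2700 + 500 = 3200
  container 4: 2400 = 2400
  container 5: 2400 = 2400
  container 6: 2100 + 1400 = 3500
  container 7: 1900 + 1300 = 3200
  container 8: 1800 + 1300 = 3100
This matches the lower bound, so 8 is optimal.

8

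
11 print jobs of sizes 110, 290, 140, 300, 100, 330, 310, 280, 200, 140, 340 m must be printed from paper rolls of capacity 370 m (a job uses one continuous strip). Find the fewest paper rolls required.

Total = 340 + 330 + 310 + 300 + 290 + 280 + 200 + 140 + 140 + 110 + 100 = 2540 m.
Lower bound: ⌈2540/370⌉ = 7 paper rolls.
A packing using 8 paper rolls:
  roll 1: 340 = 340
  roll 2: 330 = 330
  roll 3: 310 = 310
  roll 4: 300 = 300
  roll 5: 290 = 290
  roll 6: 280 = 280
  roll 7: 200 + 140 = 340
  roll 8: 140 + 110 + 100 = 350
No arrangement into 7 paper rolls stays within capacity, so 8 is optimal.

8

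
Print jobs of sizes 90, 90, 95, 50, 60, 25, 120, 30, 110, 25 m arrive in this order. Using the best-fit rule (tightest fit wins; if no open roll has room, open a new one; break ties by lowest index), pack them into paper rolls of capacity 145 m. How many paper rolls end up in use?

6

  90 → roll 1 (new)  [load 90/145]
  90 → roll 2 (new)  [load 90/145]
  95 → roll 3 (new)  [load 95/145]
  50 → roll 3  [load 145/145]
  60 → roll 4 (new)  [load 60/145]
  25 → roll 1  [load 115/145]
  120 → roll 5 (new)  [load 120/145]
  30 → roll 1  [load 145/145]
  110 → roll 6 (new)  [load 110/145]
  25 → roll 5  [load 145/145]
6 paper rolls opened.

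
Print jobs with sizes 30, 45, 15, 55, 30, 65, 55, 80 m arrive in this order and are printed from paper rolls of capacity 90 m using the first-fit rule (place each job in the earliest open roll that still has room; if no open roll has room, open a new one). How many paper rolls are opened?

  30 → roll 1 (new)  [load 30/90]
  45 → roll 1  [load 75/90]
  15 → roll 1  [load 90/90]
  55 → roll 2 (new)  [load 55/90]
  30 → roll 2  [load 85/90]
  65 → roll 3 (new)  [load 65/90]
  55 → roll 4 (new)  [load 55/90]
  80 → roll 5 (new)  [load 80/90]
5 paper rolls opened.

5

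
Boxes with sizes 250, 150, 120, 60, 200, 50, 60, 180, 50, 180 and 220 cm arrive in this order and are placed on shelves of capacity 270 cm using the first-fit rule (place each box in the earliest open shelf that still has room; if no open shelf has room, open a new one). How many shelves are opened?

7

  250 → shelf 1 (new)  [load 250/270]
  150 → shelf 2 (new)  [load 150/270]
  120 → shelf 2  [load 270/270]
  60 → shelf 3 (new)  [load 60/270]
  200 → shelf 3  [load 260/270]
  50 → shelf 4 (new)  [load 50/270]
  60 → shelf 4  [load 110/270]
  180 → shelf 5 (new)  [load 180/270]
  50 → shelf 4  [load 160/270]
  180 → shelf 6 (new)  [load 180/270]
  220 → shelf 7 (new)  [load 220/270]
7 shelves opened.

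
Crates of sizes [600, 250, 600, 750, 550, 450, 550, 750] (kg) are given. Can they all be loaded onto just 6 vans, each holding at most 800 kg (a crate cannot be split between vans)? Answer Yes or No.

Total = 4500 kg; ⌈4500/800⌉ = 6.
7 crates each exceed half the capacity and cannot share a van, forcing at least 7 vans.
At least 7 vans are required, but only 6 are allowed.

No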